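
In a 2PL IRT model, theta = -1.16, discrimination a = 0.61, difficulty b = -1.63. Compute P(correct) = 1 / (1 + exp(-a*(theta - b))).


a*(theta - b) = 0.61 * (-1.16 - -1.63) = 0.2867
exp(-0.2867) = 0.7507
P = 1 / (1 + 0.7507)
P = 0.5712

0.5712


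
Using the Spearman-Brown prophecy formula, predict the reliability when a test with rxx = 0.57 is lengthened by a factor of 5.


r_new = (n * rxx) / (1 + (n-1) * rxx)
r_new = (5 * 0.57) / (1 + 4 * 0.57)
r_new = 2.85 / 3.28
r_new = 0.8689

0.8689


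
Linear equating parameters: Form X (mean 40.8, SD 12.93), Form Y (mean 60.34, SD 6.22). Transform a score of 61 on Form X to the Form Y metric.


slope = SD_Y / SD_X = 6.22 / 12.93 ~ 0.4811
intercept = mean_Y - slope * mean_X = 60.34 - (6.22 / 12.93) * 40.8 ~ 40.7131
Y = slope * X + intercept. To avoid rounding drift from the rounded slope/intercept, evaluate the equivalent form Y = mean_Y + SD_Y * (X - mean_X) / SD_X at full precision:
Y = 60.34 + 6.22 * (61 - 40.8) / 12.93
Y = 60.34 + 6.22 * 20.2 / 12.93
Y = 60.34 + 125.644 / 12.93
Y = 60.34 + 9.7172
Y = 70.0572

70.0572


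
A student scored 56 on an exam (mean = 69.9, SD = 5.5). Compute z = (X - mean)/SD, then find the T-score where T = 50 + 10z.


z = (X - mean) / SD = (56 - 69.9) / 5.5
z = -13.9 / 5.5
z = -2.5273
T-score = T = 50 + 10z
Carry z at full precision (z = -13.9 / 5.5) into the conversion:
T-score = 50 + 10 * (-13.9 / 5.5) = 50 + -139 / 5.5
T-score = 50 + -25.2727
T-score = 24.7273

24.7273


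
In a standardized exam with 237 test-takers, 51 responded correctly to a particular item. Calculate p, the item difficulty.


Item difficulty p = number correct / total examinees
p = 51 / 237
p = 0.2152

0.2152


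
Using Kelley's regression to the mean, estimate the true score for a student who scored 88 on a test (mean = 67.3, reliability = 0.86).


T_est = rxx * X + (1 - rxx) * mean
T_est = 0.86 * 88 + 0.14 * 67.3
T_est = 75.68 + 9.422
T_est = 85.102

85.102


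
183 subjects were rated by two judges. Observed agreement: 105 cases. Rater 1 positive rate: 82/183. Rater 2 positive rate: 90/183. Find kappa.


P_o = 105/183 = 0.57377
P_e = (82*90 + 101*93) / 33489 = 0.500851
kappa = (P_o - P_e) / (1 - P_e)
kappa = (0.57377 - 0.500851) / (1 - 0.500851)
kappa = 0.1461

0.1461


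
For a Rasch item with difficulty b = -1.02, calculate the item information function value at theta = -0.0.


P = 1/(1+exp(-(-0.0--1.02))) = 0.735
I = P*(1-P) = 0.735 * 0.265
I = 0.1948

0.1948


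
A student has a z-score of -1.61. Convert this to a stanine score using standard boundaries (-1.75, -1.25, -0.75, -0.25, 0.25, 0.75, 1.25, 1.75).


Stanine boundaries: [-1.75, -1.25, -0.75, -0.25, 0.25, 0.75, 1.25, 1.75]
z = -1.61
Check each boundary:
  z >= -1.75 -> could be stanine 2
  z < -1.25
  z < -0.75
  z < -0.25
  z < 0.25
  z < 0.75
  z < 1.25
  z < 1.75
Highest qualifying boundary gives stanine = 2

2


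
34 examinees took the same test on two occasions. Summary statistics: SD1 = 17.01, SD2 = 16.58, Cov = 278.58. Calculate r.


r = cov(X,Y) / (SD_X * SD_Y)
r = 278.58 / (17.01 * 16.58)
r = 278.58 / 282.0258
r = 0.9878

0.9878


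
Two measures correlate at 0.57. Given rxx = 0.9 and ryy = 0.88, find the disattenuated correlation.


r_corrected = rxy / sqrt(rxx * ryy)
= 0.57 / sqrt(0.9 * 0.88)
= 0.57 / sqrt(0.792)
= 0.57 / 0.889944
r_corrected = 0.6405

0.6405


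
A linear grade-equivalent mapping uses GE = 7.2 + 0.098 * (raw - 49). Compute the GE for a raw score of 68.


raw - median = 68 - 49 = 19
slope * diff = 0.098 * 19 = 1.862
GE = 7.2 + 1.862
GE = 9.062

9.062


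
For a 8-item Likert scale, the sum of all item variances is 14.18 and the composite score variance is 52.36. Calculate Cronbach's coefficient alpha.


alpha = (k/(k-1)) * (1 - sum(si^2)/s_total^2)
= (8/7) * (1 - 14.18/52.36)
alpha = 0.8334

0.8334


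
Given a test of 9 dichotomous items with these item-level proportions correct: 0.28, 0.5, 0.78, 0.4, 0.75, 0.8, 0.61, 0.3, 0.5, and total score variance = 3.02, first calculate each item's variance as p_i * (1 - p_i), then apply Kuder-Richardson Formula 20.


For each item, compute p_i * q_i:
  Item 1: 0.28 * 0.72 = 0.2016
  Item 2: 0.5 * 0.5 = 0.25
  Item 3: 0.78 * 0.22 = 0.1716
  Item 4: 0.4 * 0.6 = 0.24
  Item 5: 0.75 * 0.25 = 0.1875
  Item 6: 0.8 * 0.2 = 0.16
  Item 7: 0.61 * 0.39 = 0.2379
  Item 8: 0.3 * 0.7 = 0.21
  Item 9: 0.5 * 0.5 = 0.25
Sum(p_i * q_i) = 0.2016 + 0.25 + 0.1716 + 0.24 + 0.1875 + 0.16 + 0.2379 + 0.21 + 0.25 = 1.9086
KR-20 = (k/(k-1)) * (1 - Sum(p_i*q_i) / Var_total)
= (9/8) * (1 - 1.9086/3.02)
= 1.125 * 0.368
KR-20 = 0.414

0.414


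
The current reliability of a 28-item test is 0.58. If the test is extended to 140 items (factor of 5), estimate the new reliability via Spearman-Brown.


r_new = (n * rxx) / (1 + (n-1) * rxx)
r_new = (5 * 0.58) / (1 + 4 * 0.58)
r_new = 2.9 / 3.32
r_new = 0.8735

0.8735


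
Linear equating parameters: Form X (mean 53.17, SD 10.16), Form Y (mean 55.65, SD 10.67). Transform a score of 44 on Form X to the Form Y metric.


slope = SD_Y / SD_X = 10.67 / 10.16 ~ 1.0502
intercept = mean_Y - slope * mean_X = 55.65 - (10.67 / 10.16) * 53.17 ~ -0.189
Y = slope * X + intercept. To avoid rounding drift from the rounded slope/intercept, evaluate the equivalent form Y = mean_Y + SD_Y * (X - mean_X) / SD_X at full precision:
Y = 55.65 + 10.67 * (44 - 53.17) / 10.16
Y = 55.65 - 10.67 * 9.17 / 10.16
Y = 55.65 - 97.8439 / 10.16
Y = 55.65 - 9.6303
Y = 46.0197

46.0197


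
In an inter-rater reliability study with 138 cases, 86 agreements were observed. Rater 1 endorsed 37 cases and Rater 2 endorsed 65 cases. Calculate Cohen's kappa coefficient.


P_o = 86/138 = 0.623188
P_e = (37*65 + 101*73) / 19044 = 0.513443
kappa = (P_o - P_e) / (1 - P_e)
kappa = (0.623188 - 0.513443) / (1 - 0.513443)
kappa = 0.2256

0.2256


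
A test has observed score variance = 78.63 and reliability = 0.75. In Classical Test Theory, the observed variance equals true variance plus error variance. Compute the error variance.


var_true = rxx * var_obs = 0.75 * 78.63 = 58.9725
var_error = var_obs - var_true
var_error = 78.63 - 58.9725
var_error = 19.6575

19.6575


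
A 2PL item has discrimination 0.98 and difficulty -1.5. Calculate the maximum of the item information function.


For 2PL, max info at theta = b = -1.5
I_max = a^2 / 4 = 0.98^2 / 4
= 0.9604 / 4
I_max = 0.2401

0.2401


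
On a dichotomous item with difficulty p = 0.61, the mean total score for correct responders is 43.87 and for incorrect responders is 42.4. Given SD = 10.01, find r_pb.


q = 1 - p = 0.39
rpb = ((M1 - M0) / SD) * sqrt(p * q)
rpb = ((43.87 - 42.4) / 10.01) * sqrt(0.61 * 0.39)
rpb = 0.0716

0.0716


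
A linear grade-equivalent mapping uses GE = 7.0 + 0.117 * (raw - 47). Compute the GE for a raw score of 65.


raw - median = 65 - 47 = 18
slope * diff = 0.117 * 18 = 2.106
GE = 7.0 + 2.106
GE = 9.106

9.106


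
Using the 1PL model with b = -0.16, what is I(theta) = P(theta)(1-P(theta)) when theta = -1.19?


P = 1/(1+exp(-(-1.19--0.16))) = 0.2631
I = P*(1-P) = 0.2631 * 0.7369
I = 0.1939

0.1939


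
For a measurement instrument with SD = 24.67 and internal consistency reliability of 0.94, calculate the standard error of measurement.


SEM = SD * sqrt(1 - rxx)
SEM = 24.67 * sqrt(1 - 0.94)
SEM = 24.67 * sqrt(0.06) = 24.67 * 0.244949
SEM = 6.0429

6.0429


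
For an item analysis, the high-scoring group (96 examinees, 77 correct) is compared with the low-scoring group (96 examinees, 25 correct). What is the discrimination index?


p_upper = 77/96 = 0.8021
p_lower = 25/96 = 0.2604
D = 0.8021 - 0.2604 = 0.5417

0.5417


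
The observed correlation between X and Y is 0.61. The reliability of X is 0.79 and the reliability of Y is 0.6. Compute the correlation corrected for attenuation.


r_corrected = rxy / sqrt(rxx * ryy)
= 0.61 / sqrt(0.79 * 0.6)
= 0.61 / sqrt(0.474)
= 0.61 / 0.688477
r_corrected = 0.886

0.886


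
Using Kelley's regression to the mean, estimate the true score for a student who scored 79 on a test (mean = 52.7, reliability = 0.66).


T_est = rxx * X + (1 - rxx) * mean
T_est = 0.66 * 79 + 0.34 * 52.7
T_est = 52.14 + 17.918
T_est = 70.058

70.058


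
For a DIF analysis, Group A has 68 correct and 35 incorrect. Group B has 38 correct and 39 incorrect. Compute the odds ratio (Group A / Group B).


Odds_A = 68/35 = 1.9429
Odds_B = 38/39 = 0.9744
OR = Odds_A / Odds_B = 1.9429 / 0.9744
Exactly, OR = (68 * 39) / (35 * 38) = 2652 / 1330
OR = 1.994

1.994


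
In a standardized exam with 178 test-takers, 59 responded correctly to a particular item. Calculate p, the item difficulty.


Item difficulty p = number correct / total examinees
p = 59 / 178
p = 0.3315

0.3315


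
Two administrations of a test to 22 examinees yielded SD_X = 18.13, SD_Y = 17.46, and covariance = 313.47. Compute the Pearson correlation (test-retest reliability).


r = cov(X,Y) / (SD_X * SD_Y)
r = 313.47 / (18.13 * 17.46)
r = 313.47 / 316.5498
r = 0.9903

0.9903


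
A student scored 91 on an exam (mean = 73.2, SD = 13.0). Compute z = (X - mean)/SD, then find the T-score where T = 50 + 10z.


z = (X - mean) / SD = (91 - 73.2) / 13.0
z = 17.8 / 13.0
z = 1.3692
T-score = T = 50 + 10z
Carry z at full precision (z = 17.8 / 13.0) into the conversion:
T-score = 50 + 10 * (17.8 / 13.0) = 50 + 178 / 13.0
T-score = 50 + 13.6923
T-score = 63.6923

63.6923


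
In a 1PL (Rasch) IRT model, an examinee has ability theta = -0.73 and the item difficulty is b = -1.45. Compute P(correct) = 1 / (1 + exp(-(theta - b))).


theta - b = -0.73 - -1.45 = 0.72
exp(-(theta - b)) = exp(-0.72) = 0.4868
P = 1 / (1 + 0.4868)
P = 0.6726

0.6726


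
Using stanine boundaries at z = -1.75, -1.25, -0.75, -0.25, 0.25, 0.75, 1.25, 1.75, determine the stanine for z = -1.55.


Stanine boundaries: [-1.75, -1.25, -0.75, -0.25, 0.25, 0.75, 1.25, 1.75]
z = -1.55
Check each boundary:
  z >= -1.75 -> could be stanine 2
  z < -1.25
  z < -0.75
  z < -0.25
  z < 0.25
  z < 0.75
  z < 1.25
  z < 1.75
Highest qualifying boundary gives stanine = 2

2


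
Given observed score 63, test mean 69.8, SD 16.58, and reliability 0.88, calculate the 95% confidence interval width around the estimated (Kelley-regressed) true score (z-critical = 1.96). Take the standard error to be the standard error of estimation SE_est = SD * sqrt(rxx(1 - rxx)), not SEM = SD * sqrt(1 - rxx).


True score estimate = 0.88*63 + 0.12*69.8 = 63.816
SE_est = SD * sqrt(rxx * (1 - rxx)) = 16.58 * sqrt(0.88 * 0.12) = 16.58 * sqrt(0.1056) = 5.387862
CI = T_est +/- z * SE_est, so width = 2 * z * SE_est = 2 * 1.96 * 5.387862
Width = 21.1204

21.1204


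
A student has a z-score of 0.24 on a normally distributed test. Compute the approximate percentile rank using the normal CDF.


CDF(z) = 0.5 * (1 + erf(z/sqrt(2)))
erf(0.1697) = 0.1897
CDF = 0.5948
Percentile rank = 0.5948 * 100 = 59.48

59.48


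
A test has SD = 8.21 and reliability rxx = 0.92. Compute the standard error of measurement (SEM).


SEM = SD * sqrt(1 - rxx)
SEM = 8.21 * sqrt(1 - 0.92)
SEM = 8.21 * sqrt(0.08) = 8.21 * 0.282843
SEM = 2.3221

2.3221


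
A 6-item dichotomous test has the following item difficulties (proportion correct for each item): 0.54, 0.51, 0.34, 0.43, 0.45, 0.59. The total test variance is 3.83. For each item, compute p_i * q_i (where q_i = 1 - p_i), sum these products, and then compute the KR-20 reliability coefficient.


For each item, compute p_i * q_i:
  Item 1: 0.54 * 0.46 = 0.2484
  Item 2: 0.51 * 0.49 = 0.2499
  Item 3: 0.34 * 0.66 = 0.2244
  Item 4: 0.43 * 0.57 = 0.2451
  Item 5: 0.45 * 0.55 = 0.2475
  Item 6: 0.59 * 0.41 = 0.2419
Sum(p_i * q_i) = 0.2484 + 0.2499 + 0.2244 + 0.2451 + 0.2475 + 0.2419 = 1.4572
KR-20 = (k/(k-1)) * (1 - Sum(p_i*q_i) / Var_total)
= (6/5) * (1 - 1.4572/3.83)
= 1.2 * 0.6195
KR-20 = 0.7434

0.7434


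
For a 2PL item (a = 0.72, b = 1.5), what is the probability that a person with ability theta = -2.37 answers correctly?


a*(theta - b) = 0.72 * (-2.37 - 1.5) = -2.7864
exp(--2.7864) = 16.2225
P = 1 / (1 + 16.2225)
P = 0.0581

0.0581


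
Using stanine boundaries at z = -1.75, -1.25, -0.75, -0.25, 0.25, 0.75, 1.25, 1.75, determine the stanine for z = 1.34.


Stanine boundaries: [-1.75, -1.25, -0.75, -0.25, 0.25, 0.75, 1.25, 1.75]
z = 1.34
Check each boundary:
  z >= -1.75 -> could be stanine 2
  z >= -1.25 -> could be stanine 3
  z >= -0.75 -> could be stanine 4
  z >= -0.25 -> could be stanine 5
  z >= 0.25 -> could be stanine 6
  z >= 0.75 -> could be stanine 7
  z >= 1.25 -> could be stanine 8
  z < 1.75
Highest qualifying boundary gives stanine = 8

8


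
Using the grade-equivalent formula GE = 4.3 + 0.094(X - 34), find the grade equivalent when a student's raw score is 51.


raw - median = 51 - 34 = 17
slope * diff = 0.094 * 17 = 1.598
GE = 4.3 + 1.598
GE = 5.898

5.898


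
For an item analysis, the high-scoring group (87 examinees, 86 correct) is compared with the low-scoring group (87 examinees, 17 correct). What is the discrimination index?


p_upper = 86/87 = 0.9885
p_lower = 17/87 = 0.1954
D = 0.9885 - 0.1954 = 0.7931

0.7931


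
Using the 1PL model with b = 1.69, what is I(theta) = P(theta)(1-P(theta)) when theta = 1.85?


P = 1/(1+exp(-(1.85-1.69))) = 0.5399
I = P*(1-P) = 0.5399 * 0.4601
I = 0.2484

0.2484


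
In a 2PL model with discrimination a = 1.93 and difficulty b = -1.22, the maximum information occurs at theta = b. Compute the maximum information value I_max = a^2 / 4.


For 2PL, max info at theta = b = -1.22
I_max = a^2 / 4 = 1.93^2 / 4
= 3.7249 / 4
I_max = 0.9312

0.9312


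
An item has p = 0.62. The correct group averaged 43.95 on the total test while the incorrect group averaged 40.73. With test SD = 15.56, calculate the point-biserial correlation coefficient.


q = 1 - p = 0.38
rpb = ((M1 - M0) / SD) * sqrt(p * q)
rpb = ((43.95 - 40.73) / 15.56) * sqrt(0.62 * 0.38)
rpb = 0.1004

0.1004


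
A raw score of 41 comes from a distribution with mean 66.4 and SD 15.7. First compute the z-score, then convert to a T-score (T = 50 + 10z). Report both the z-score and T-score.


z = (X - mean) / SD = (41 - 66.4) / 15.7
z = -25.4 / 15.7
z = -1.6178
T-score = T = 50 + 10z
Carry z at full precision (z = -25.4 / 15.7) into the conversion:
T-score = 50 + 10 * (-25.4 / 15.7) = 50 + -254 / 15.7
T-score = 50 + -16.1783
T-score = 33.8217

33.8217


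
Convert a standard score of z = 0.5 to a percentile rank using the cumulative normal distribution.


CDF(z) = 0.5 * (1 + erf(z/sqrt(2)))
erf(0.3536) = 0.3829
CDF = 0.6915
Percentile rank = 0.6915 * 100 = 69.15

69.15


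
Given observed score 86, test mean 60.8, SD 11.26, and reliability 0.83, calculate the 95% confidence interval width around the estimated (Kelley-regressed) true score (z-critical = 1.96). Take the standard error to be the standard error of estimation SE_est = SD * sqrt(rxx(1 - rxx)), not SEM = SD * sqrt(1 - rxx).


True score estimate = 0.83*86 + 0.17*60.8 = 81.716
SE_est = SD * sqrt(rxx * (1 - rxx)) = 11.26 * sqrt(0.83 * 0.17) = 11.26 * sqrt(0.1411) = 4.229625
CI = T_est +/- z * SE_est, so width = 2 * z * SE_est = 2 * 1.96 * 4.229625
Width = 16.5801

16.5801


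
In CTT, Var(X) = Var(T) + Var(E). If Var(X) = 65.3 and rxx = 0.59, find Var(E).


var_true = rxx * var_obs = 0.59 * 65.3 = 38.527
var_error = var_obs - var_true
var_error = 65.3 - 38.527
var_error = 26.773

26.773


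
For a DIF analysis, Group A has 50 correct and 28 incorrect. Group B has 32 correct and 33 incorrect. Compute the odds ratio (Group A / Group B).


Odds_A = 50/28 = 1.7857
Odds_B = 32/33 = 0.9697
OR = Odds_A / Odds_B = 1.7857 / 0.9697
Exactly, OR = (50 * 33) / (28 * 32) = 1650 / 896
OR = 1.8415

1.8415


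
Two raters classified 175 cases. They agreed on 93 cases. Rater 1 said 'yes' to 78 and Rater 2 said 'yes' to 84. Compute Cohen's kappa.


P_o = 93/175 = 0.531429
P_e = (78*84 + 97*91) / 30625 = 0.502171
kappa = (P_o - P_e) / (1 - P_e)
kappa = (0.531429 - 0.502171) / (1 - 0.502171)
kappa = 0.0588

0.0588


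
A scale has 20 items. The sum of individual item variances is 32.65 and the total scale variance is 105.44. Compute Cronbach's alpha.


alpha = (k/(k-1)) * (1 - sum(si^2)/s_total^2)
= (20/19) * (1 - 32.65/105.44)
alpha = 0.7267

0.7267


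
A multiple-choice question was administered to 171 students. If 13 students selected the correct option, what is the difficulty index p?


Item difficulty p = number correct / total examinees
p = 13 / 171
p = 0.076

0.076


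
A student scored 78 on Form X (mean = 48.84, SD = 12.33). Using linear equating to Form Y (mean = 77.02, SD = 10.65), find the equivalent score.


slope = SD_Y / SD_X = 10.65 / 12.33 ~ 0.8637
intercept = mean_Y - slope * mean_X = 77.02 - (10.65 / 12.33) * 48.84 ~ 34.8346
Y = slope * X + intercept. To avoid rounding drift from the rounded slope/intercept, evaluate the equivalent form Y = mean_Y + SD_Y * (X - mean_X) / SD_X at full precision:
Y = 77.02 + 10.65 * (78 - 48.84) / 12.33
Y = 77.02 + 10.65 * 29.16 / 12.33
Y = 77.02 + 310.554 / 12.33
Y = 77.02 + 25.1869
Y = 102.2069

102.2069


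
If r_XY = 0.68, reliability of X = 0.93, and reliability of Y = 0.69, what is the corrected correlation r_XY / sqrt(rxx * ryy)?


r_corrected = rxy / sqrt(rxx * ryy)
= 0.68 / sqrt(0.93 * 0.69)
= 0.68 / sqrt(0.6417)
= 0.68 / 0.801062
r_corrected = 0.8489

0.8489


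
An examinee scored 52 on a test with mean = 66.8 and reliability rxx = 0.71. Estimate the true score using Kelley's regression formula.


T_est = rxx * X + (1 - rxx) * mean
T_est = 0.71 * 52 + 0.29 * 66.8
T_est = 36.92 + 19.372
T_est = 56.292

56.292


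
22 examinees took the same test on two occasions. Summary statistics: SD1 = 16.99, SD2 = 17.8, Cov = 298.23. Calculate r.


r = cov(X,Y) / (SD_X * SD_Y)
r = 298.23 / (16.99 * 17.8)
r = 298.23 / 302.422
r = 0.9861

0.9861


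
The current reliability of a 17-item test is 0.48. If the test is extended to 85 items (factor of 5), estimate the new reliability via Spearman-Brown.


r_new = (n * rxx) / (1 + (n-1) * rxx)
r_new = (5 * 0.48) / (1 + 4 * 0.48)
r_new = 2.4 / 2.92
r_new = 0.8219

0.8219


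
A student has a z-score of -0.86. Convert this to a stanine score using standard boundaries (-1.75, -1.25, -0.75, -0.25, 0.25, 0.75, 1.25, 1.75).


Stanine boundaries: [-1.75, -1.25, -0.75, -0.25, 0.25, 0.75, 1.25, 1.75]
z = -0.86
Check each boundary:
  z >= -1.75 -> could be stanine 2
  z >= -1.25 -> could be stanine 3
  z < -0.75
  z < -0.25
  z < 0.25
  z < 0.75
  z < 1.25
  z < 1.75
Highest qualifying boundary gives stanine = 3

3


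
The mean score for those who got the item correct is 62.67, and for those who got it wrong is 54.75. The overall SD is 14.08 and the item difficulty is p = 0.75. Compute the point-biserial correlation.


q = 1 - p = 0.25
rpb = ((M1 - M0) / SD) * sqrt(p * q)
rpb = ((62.67 - 54.75) / 14.08) * sqrt(0.75 * 0.25)
rpb = 0.2436

0.2436


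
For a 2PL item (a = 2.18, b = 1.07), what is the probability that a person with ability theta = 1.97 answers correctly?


a*(theta - b) = 2.18 * (1.97 - 1.07) = 1.962
exp(-1.962) = 0.1406
P = 1 / (1 + 0.1406)
P = 0.8767

0.8767


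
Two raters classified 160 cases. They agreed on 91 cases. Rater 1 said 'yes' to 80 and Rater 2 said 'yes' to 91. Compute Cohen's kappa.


P_o = 91/160 = 0.56875
P_e = (80*91 + 80*69) / 25600 = 0.5
kappa = (P_o - P_e) / (1 - P_e)
kappa = (0.56875 - 0.5) / (1 - 0.5)
kappa = 0.1375

0.1375


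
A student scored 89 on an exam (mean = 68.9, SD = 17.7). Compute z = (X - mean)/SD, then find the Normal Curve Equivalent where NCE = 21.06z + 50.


z = (X - mean) / SD = (89 - 68.9) / 17.7
z = 20.1 / 17.7
z = 1.1356
NCE = NCE = 21.06z + 50
Carry z at full precision (z = 20.1 / 17.7) into the conversion:
NCE = 21.06 * (20.1 / 17.7) + 50 = 423.306 / 17.7 + 50
NCE = 23.9156 + 50
NCE = 73.9156

73.9156


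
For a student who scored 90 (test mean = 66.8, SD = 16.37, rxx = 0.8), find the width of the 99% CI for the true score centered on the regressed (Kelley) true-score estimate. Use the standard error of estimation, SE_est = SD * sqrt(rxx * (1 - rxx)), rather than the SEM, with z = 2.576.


True score estimate = 0.8*90 + 0.2*66.8 = 85.36
SE_est = SD * sqrt(rxx * (1 - rxx)) = 16.37 * sqrt(0.8 * 0.2) = 16.37 * sqrt(0.16) = 6.548
CI = T_est +/- z * SE_est, so width = 2 * z * SE_est = 2 * 2.576 * 6.548
Width = 33.7353

33.7353


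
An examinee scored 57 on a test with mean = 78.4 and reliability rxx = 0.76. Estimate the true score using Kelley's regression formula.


T_est = rxx * X + (1 - rxx) * mean
T_est = 0.76 * 57 + 0.24 * 78.4
T_est = 43.32 + 18.816
T_est = 62.136

62.136


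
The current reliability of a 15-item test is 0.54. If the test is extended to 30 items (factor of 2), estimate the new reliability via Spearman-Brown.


r_new = (n * rxx) / (1 + (n-1) * rxx)
r_new = (2 * 0.54) / (1 + 1 * 0.54)
r_new = 1.08 / 1.54
r_new = 0.7013

0.7013


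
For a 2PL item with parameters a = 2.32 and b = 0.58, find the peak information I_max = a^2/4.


For 2PL, max info at theta = b = 0.58
I_max = a^2 / 4 = 2.32^2 / 4
= 5.3824 / 4
I_max = 1.3456

1.3456


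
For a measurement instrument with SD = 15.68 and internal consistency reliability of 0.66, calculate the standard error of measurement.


SEM = SD * sqrt(1 - rxx)
SEM = 15.68 * sqrt(1 - 0.66)
SEM = 15.68 * sqrt(0.34) = 15.68 * 0.583095
SEM = 9.1429

9.1429


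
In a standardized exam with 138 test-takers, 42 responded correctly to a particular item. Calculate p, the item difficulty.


Item difficulty p = number correct / total examinees
p = 42 / 138
p = 0.3043

0.3043


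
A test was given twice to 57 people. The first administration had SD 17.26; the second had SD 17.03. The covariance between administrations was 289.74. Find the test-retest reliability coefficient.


r = cov(X,Y) / (SD_X * SD_Y)
r = 289.74 / (17.26 * 17.03)
r = 289.74 / 293.9378
r = 0.9857

0.9857


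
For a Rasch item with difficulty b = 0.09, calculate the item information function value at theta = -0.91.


P = 1/(1+exp(-(-0.91-0.09))) = 0.2689
I = P*(1-P) = 0.2689 * 0.7311
I = 0.1966

0.1966


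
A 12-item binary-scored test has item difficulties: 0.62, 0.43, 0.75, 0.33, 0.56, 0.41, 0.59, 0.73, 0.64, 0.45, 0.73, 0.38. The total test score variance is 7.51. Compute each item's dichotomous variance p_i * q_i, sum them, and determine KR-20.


For each item, compute p_i * q_i:
  Item 1: 0.62 * 0.38 = 0.2356
  Item 2: 0.43 * 0.57 = 0.2451
  Item 3: 0.75 * 0.25 = 0.1875
  Item 4: 0.33 * 0.67 = 0.2211
  Item 5: 0.56 * 0.44 = 0.2464
  Item 6: 0.41 * 0.59 = 0.2419
  Item 7: 0.59 * 0.41 = 0.2419
  Item 8: 0.73 * 0.27 = 0.1971
  Item 9: 0.64 * 0.36 = 0.2304
  Item 10: 0.45 * 0.55 = 0.2475
  Item 11: 0.73 * 0.27 = 0.1971
  Item 12: 0.38 * 0.62 = 0.2356
Sum(p_i * q_i) = 0.2356 + 0.2451 + 0.1875 + 0.2211 + 0.2464 + 0.2419 + 0.2419 + 0.1971 + 0.2304 + 0.2475 + 0.1971 + 0.2356 = 2.7272
KR-20 = (k/(k-1)) * (1 - Sum(p_i*q_i) / Var_total)
= (12/11) * (1 - 2.7272/7.51)
= 1.0909 * 0.6369
KR-20 = 0.6948

0.6948


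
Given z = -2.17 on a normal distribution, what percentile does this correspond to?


CDF(z) = 0.5 * (1 + erf(z/sqrt(2)))
erf(-1.5344) = -0.97
CDF = 0.015
Percentile rank = 0.015 * 100 = 1.5

1.5


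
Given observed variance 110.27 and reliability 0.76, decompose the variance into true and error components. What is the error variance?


var_true = rxx * var_obs = 0.76 * 110.27 = 83.8052
var_error = var_obs - var_true
var_error = 110.27 - 83.8052
var_error = 26.4648

26.4648


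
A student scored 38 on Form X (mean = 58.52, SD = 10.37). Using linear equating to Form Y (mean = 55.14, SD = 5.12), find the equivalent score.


slope = SD_Y / SD_X = 5.12 / 10.37 ~ 0.4937
intercept = mean_Y - slope * mean_X = 55.14 - (5.12 / 10.37) * 58.52 ~ 26.2468
Y = slope * X + intercept. To avoid rounding drift from the rounded slope/intercept, evaluate the equivalent form Y = mean_Y + SD_Y * (X - mean_X) / SD_X at full precision:
Y = 55.14 + 5.12 * (38 - 58.52) / 10.37
Y = 55.14 - 5.12 * 20.52 / 10.37
Y = 55.14 - 105.0624 / 10.37
Y = 55.14 - 10.1314
Y = 45.0086

45.0086


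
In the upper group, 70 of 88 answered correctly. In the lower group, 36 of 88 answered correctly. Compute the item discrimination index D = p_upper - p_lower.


p_upper = 70/88 = 0.7955
p_lower = 36/88 = 0.4091
D = 0.7955 - 0.4091 = 0.3864

0.3864


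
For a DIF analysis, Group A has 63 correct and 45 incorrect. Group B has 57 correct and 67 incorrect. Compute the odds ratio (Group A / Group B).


Odds_A = 63/45 = 1.4
Odds_B = 57/67 = 0.8507
OR = Odds_A / Odds_B = 1.4 / 0.8507
Exactly, OR = (63 * 67) / (45 * 57) = 4221 / 2565
OR = 1.6456

1.6456


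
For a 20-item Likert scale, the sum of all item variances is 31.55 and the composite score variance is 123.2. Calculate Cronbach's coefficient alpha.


alpha = (k/(k-1)) * (1 - sum(si^2)/s_total^2)
= (20/19) * (1 - 31.55/123.2)
alpha = 0.7831

0.7831


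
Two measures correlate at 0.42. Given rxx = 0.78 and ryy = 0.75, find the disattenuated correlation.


r_corrected = rxy / sqrt(rxx * ryy)
= 0.42 / sqrt(0.78 * 0.75)
= 0.42 / sqrt(0.585)
= 0.42 / 0.764853
r_corrected = 0.5491

0.5491


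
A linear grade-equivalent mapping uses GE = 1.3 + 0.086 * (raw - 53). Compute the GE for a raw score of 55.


raw - median = 55 - 53 = 2
slope * diff = 0.086 * 2 = 0.172
GE = 1.3 + 0.172
GE = 1.472

1.472


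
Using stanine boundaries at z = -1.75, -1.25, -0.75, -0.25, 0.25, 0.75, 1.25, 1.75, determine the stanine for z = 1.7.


Stanine boundaries: [-1.75, -1.25, -0.75, -0.25, 0.25, 0.75, 1.25, 1.75]
z = 1.7
Check each boundary:
  z >= -1.75 -> could be stanine 2
  z >= -1.25 -> could be stanine 3
  z >= -0.75 -> could be stanine 4
  z >= -0.25 -> could be stanine 5
  z >= 0.25 -> could be stanine 6
  z >= 0.75 -> could be stanine 7
  z >= 1.25 -> could be stanine 8
  z < 1.75
Highest qualifying boundary gives stanine = 8

8


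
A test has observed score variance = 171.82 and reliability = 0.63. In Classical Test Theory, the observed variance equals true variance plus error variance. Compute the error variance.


var_true = rxx * var_obs = 0.63 * 171.82 = 108.2466
var_error = var_obs - var_true
var_error = 171.82 - 108.2466
var_error = 63.5734

63.5734


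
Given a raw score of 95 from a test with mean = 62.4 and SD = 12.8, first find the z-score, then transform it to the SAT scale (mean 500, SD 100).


z = (X - mean) / SD = (95 - 62.4) / 12.8
z = 32.6 / 12.8
z = 2.5469
SAT-scale = SAT = 500 + 100z
Carry z at full precision (z = 32.6 / 12.8) into the conversion:
SAT-scale = 500 + 100 * (32.6 / 12.8) = 500 + 3260 / 12.8
SAT-scale = 500 + 254.6875
SAT-scale = 754.6875

754.6875


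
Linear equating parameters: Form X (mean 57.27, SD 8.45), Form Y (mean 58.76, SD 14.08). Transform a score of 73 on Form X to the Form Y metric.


slope = SD_Y / SD_X = 14.08 / 8.45 ~ 1.6663
intercept = mean_Y - slope * mean_X = 58.76 - (14.08 / 8.45) * 57.27 ~ -36.6674
Y = slope * X + intercept. To avoid rounding drift from the rounded slope/intercept, evaluate the equivalent form Y = mean_Y + SD_Y * (X - mean_X) / SD_X at full precision:
Y = 58.76 + 14.08 * (73 - 57.27) / 8.45
Y = 58.76 + 14.08 * 15.73 / 8.45
Y = 58.76 + 221.4784 / 8.45
Y = 58.76 + 26.2105
Y = 84.9705

84.9705


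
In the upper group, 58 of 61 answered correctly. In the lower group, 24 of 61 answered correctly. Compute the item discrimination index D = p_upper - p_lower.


p_upper = 58/61 = 0.9508
p_lower = 24/61 = 0.3934
D = 0.9508 - 0.3934 = 0.5574

0.5574


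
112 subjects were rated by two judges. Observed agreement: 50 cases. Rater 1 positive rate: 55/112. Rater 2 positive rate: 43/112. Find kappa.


P_o = 50/112 = 0.446429
P_e = (55*43 + 57*69) / 12544 = 0.502073
kappa = (P_o - P_e) / (1 - P_e)
kappa = (0.446429 - 0.502073) / (1 - 0.502073)
kappa = -0.1118

-0.1118


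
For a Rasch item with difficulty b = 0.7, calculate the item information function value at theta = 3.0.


P = 1/(1+exp(-(3.0-0.7))) = 0.9089
I = P*(1-P) = 0.9089 * 0.0911
I = 0.0828

0.0828


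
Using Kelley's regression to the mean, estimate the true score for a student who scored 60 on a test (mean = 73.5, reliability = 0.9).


T_est = rxx * X + (1 - rxx) * mean
T_est = 0.9 * 60 + 0.1 * 73.5
T_est = 54.0 + 7.35
T_est = 61.35

61.35


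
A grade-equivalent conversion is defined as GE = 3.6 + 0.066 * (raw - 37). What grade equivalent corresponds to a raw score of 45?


raw - median = 45 - 37 = 8
slope * diff = 0.066 * 8 = 0.528
GE = 3.6 + 0.528
GE = 4.128

4.128


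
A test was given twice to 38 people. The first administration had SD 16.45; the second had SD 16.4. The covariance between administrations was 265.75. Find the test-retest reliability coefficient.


r = cov(X,Y) / (SD_X * SD_Y)
r = 265.75 / (16.45 * 16.4)
r = 265.75 / 269.78
r = 0.9851

0.9851


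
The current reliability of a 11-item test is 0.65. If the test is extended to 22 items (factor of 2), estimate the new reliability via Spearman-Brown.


r_new = (n * rxx) / (1 + (n-1) * rxx)
r_new = (2 * 0.65) / (1 + 1 * 0.65)
r_new = 1.3 / 1.65
r_new = 0.7879

0.7879


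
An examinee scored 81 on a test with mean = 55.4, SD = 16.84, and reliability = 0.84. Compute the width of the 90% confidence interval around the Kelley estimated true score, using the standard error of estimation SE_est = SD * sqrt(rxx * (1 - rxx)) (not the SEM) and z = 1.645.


True score estimate = 0.84*81 + 0.16*55.4 = 76.904
SE_est = SD * sqrt(rxx * (1 - rxx)) = 16.84 * sqrt(0.84 * 0.16) = 16.84 * sqrt(0.1344) = 6.173646
CI = T_est +/- z * SE_est, so width = 2 * z * SE_est = 2 * 1.645 * 6.173646
Width = 20.3113

20.3113


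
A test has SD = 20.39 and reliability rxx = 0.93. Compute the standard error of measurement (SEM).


SEM = SD * sqrt(1 - rxx)
SEM = 20.39 * sqrt(1 - 0.93)
SEM = 20.39 * sqrt(0.07) = 20.39 * 0.264575
SEM = 5.3947

5.3947


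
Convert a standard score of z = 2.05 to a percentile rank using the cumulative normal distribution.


CDF(z) = 0.5 * (1 + erf(z/sqrt(2)))
erf(1.4496) = 0.9596
CDF = 0.9798
Percentile rank = 0.9798 * 100 = 97.98

97.98


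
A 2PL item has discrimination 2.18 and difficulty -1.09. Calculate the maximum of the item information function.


For 2PL, max info at theta = b = -1.09
I_max = a^2 / 4 = 2.18^2 / 4
= 4.7524 / 4
I_max = 1.1881

1.1881


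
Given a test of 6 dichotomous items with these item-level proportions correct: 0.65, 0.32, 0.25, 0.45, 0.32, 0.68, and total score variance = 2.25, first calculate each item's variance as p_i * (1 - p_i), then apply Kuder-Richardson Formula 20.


For each item, compute p_i * q_i:
  Item 1: 0.65 * 0.35 = 0.2275
  Item 2: 0.32 * 0.68 = 0.2176
  Item 3: 0.25 * 0.75 = 0.1875
  Item 4: 0.45 * 0.55 = 0.2475
  Item 5: 0.32 * 0.68 = 0.2176
  Item 6: 0.68 * 0.32 = 0.2176
Sum(p_i * q_i) = 0.2275 + 0.2176 + 0.1875 + 0.2475 + 0.2176 + 0.2176 = 1.3153
KR-20 = (k/(k-1)) * (1 - Sum(p_i*q_i) / Var_total)
= (6/5) * (1 - 1.3153/2.25)
= 1.2 * 0.4154
KR-20 = 0.4985

0.4985


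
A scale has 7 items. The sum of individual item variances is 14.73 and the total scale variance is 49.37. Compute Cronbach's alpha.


alpha = (k/(k-1)) * (1 - sum(si^2)/s_total^2)
= (7/6) * (1 - 14.73/49.37)
alpha = 0.8186

0.8186


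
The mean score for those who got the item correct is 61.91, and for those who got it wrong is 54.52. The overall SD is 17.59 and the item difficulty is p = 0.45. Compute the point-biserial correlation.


q = 1 - p = 0.55
rpb = ((M1 - M0) / SD) * sqrt(p * q)
rpb = ((61.91 - 54.52) / 17.59) * sqrt(0.45 * 0.55)
rpb = 0.209

0.209


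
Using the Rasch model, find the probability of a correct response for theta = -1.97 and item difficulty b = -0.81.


theta - b = -1.97 - -0.81 = -1.16
exp(-(theta - b)) = exp(1.16) = 3.1899
P = 1 / (1 + 3.1899)
P = 0.2387

0.2387


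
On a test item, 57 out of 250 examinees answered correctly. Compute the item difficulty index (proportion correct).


Item difficulty p = number correct / total examinees
p = 57 / 250
p = 0.228

0.228


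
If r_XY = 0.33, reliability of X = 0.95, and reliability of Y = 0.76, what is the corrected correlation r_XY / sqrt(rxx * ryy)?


r_corrected = rxy / sqrt(rxx * ryy)
= 0.33 / sqrt(0.95 * 0.76)
= 0.33 / sqrt(0.722)
= 0.33 / 0.849706
r_corrected = 0.3884

0.3884


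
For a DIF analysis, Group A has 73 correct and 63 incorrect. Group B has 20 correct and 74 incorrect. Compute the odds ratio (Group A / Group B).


Odds_A = 73/63 = 1.1587
Odds_B = 20/74 = 0.2703
OR = Odds_A / Odds_B = 1.1587 / 0.2703
Exactly, OR = (73 * 74) / (63 * 20) = 5402 / 1260
OR = 4.2873

4.2873


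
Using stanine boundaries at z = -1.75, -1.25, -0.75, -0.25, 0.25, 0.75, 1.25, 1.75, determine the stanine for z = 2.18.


Stanine boundaries: [-1.75, -1.25, -0.75, -0.25, 0.25, 0.75, 1.25, 1.75]
z = 2.18
Check each boundary:
  z >= -1.75 -> could be stanine 2
  z >= -1.25 -> could be stanine 3
  z >= -0.75 -> could be stanine 4
  z >= -0.25 -> could be stanine 5
  z >= 0.25 -> could be stanine 6
  z >= 0.75 -> could be stanine 7
  z >= 1.25 -> could be stanine 8
  z >= 1.75 -> could be stanine 9
Highest qualifying boundary gives stanine = 9

9


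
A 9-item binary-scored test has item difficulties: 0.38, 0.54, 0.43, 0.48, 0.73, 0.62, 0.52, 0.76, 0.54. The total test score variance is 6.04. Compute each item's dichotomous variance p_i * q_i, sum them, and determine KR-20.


For each item, compute p_i * q_i:
  Item 1: 0.38 * 0.62 = 0.2356
  Item 2: 0.54 * 0.46 = 0.2484
  Item 3: 0.43 * 0.57 = 0.2451
  Item 4: 0.48 * 0.52 = 0.2496
  Item 5: 0.73 * 0.27 = 0.1971
  Item 6: 0.62 * 0.38 = 0.2356
  Item 7: 0.52 * 0.48 = 0.2496
  Item 8: 0.76 * 0.24 = 0.1824
  Item 9: 0.54 * 0.46 = 0.2484
Sum(p_i * q_i) = 0.2356 + 0.2484 + 0.2451 + 0.2496 + 0.1971 + 0.2356 + 0.2496 + 0.1824 + 0.2484 = 2.0918
KR-20 = (k/(k-1)) * (1 - Sum(p_i*q_i) / Var_total)
= (9/8) * (1 - 2.0918/6.04)
= 1.125 * 0.6537
KR-20 = 0.7354

0.7354


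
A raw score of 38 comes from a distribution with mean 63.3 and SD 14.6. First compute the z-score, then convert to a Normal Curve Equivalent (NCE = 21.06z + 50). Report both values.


z = (X - mean) / SD = (38 - 63.3) / 14.6
z = -25.3 / 14.6
z = -1.7329
NCE = NCE = 21.06z + 50
Carry z at full precision (z = -25.3 / 14.6) into the conversion:
NCE = 21.06 * (-25.3 / 14.6) + 50 = -532.818 / 14.6 + 50
NCE = -36.4944 + 50
NCE = 13.5056

13.5056


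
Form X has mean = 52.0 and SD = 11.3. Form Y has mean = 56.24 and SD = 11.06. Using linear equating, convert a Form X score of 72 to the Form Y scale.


slope = SD_Y / SD_X = 11.06 / 11.3 ~ 0.9788
intercept = mean_Y - slope * mean_X = 56.24 - (11.06 / 11.3) * 52.0 ~ 5.3444
Y = slope * X + intercept. To avoid rounding drift from the rounded slope/intercept, evaluate the equivalent form Y = mean_Y + SD_Y * (X - mean_X) / SD_X at full precision:
Y = 56.24 + 11.06 * (72 - 52.0) / 11.3
Y = 56.24 + 11.06 * 20.0 / 11.3
Y = 56.24 + 221.2 / 11.3
Y = 56.24 + 19.5752
Y = 75.8152

75.8152


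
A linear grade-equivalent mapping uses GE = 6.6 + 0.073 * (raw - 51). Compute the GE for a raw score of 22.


raw - median = 22 - 51 = -29
slope * diff = 0.073 * -29 = -2.117
GE = 6.6 + -2.117
GE = 4.483

4.483


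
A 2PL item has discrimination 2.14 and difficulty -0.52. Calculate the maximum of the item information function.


For 2PL, max info at theta = b = -0.52
I_max = a^2 / 4 = 2.14^2 / 4
= 4.5796 / 4
I_max = 1.1449

1.1449


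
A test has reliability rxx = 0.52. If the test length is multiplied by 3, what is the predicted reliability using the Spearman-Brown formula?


r_new = (n * rxx) / (1 + (n-1) * rxx)
r_new = (3 * 0.52) / (1 + 2 * 0.52)
r_new = 1.56 / 2.04
r_new = 0.7647

0.7647


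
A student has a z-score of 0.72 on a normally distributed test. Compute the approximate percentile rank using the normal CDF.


CDF(z) = 0.5 * (1 + erf(z/sqrt(2)))
erf(0.5091) = 0.5285
CDF = 0.7642
Percentile rank = 0.7642 * 100 = 76.42

76.42


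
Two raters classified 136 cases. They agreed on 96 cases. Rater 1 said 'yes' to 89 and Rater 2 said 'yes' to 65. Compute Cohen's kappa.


P_o = 96/136 = 0.705882
P_e = (89*65 + 47*71) / 18496 = 0.493188
kappa = (P_o - P_e) / (1 - P_e)
kappa = (0.705882 - 0.493188) / (1 - 0.493188)
kappa = 0.4197

0.4197


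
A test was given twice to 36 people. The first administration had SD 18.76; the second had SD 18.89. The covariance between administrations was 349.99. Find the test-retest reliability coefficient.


r = cov(X,Y) / (SD_X * SD_Y)
r = 349.99 / (18.76 * 18.89)
r = 349.99 / 354.3764
r = 0.9876

0.9876


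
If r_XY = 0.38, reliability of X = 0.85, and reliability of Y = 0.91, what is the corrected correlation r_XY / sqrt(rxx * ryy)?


r_corrected = rxy / sqrt(rxx * ryy)
= 0.38 / sqrt(0.85 * 0.91)
= 0.38 / sqrt(0.7735)
= 0.38 / 0.879488
r_corrected = 0.4321

0.4321


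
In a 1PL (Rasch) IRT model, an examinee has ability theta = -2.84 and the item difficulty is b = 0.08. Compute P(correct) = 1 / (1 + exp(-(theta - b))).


theta - b = -2.84 - 0.08 = -2.92
exp(-(theta - b)) = exp(2.92) = 18.5413
P = 1 / (1 + 18.5413)
P = 0.0512

0.0512


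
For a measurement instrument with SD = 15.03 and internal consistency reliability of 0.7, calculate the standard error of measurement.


SEM = SD * sqrt(1 - rxx)
SEM = 15.03 * sqrt(1 - 0.7)
SEM = 15.03 * sqrt(0.3) = 15.03 * 0.547723
SEM = 8.2323

8.2323


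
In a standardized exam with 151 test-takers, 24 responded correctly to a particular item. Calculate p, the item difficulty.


Item difficulty p = number correct / total examinees
p = 24 / 151
p = 0.1589

0.1589


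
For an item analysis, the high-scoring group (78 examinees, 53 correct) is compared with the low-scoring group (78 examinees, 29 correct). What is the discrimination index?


p_upper = 53/78 = 0.6795
p_lower = 29/78 = 0.3718
D = 0.6795 - 0.3718 = 0.3077

0.3077


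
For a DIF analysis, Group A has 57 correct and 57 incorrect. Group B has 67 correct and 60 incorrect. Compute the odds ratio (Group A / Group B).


Odds_A = 57/57 = 1.0
Odds_B = 67/60 = 1.1167
OR = Odds_A / Odds_B = 1.0 / 1.1167
Exactly, OR = (57 * 60) / (57 * 67) = 3420 / 3819
OR = 0.8955

0.8955


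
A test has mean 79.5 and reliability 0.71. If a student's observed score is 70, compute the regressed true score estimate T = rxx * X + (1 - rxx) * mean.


T_est = rxx * X + (1 - rxx) * mean
T_est = 0.71 * 70 + 0.29 * 79.5
T_est = 49.7 + 23.055
T_est = 72.755

72.755


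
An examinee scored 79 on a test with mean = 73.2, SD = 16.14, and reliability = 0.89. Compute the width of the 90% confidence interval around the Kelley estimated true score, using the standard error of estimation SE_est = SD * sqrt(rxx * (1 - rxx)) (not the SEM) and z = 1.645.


True score estimate = 0.89*79 + 0.11*73.2 = 78.362
SE_est = SD * sqrt(rxx * (1 - rxx)) = 16.14 * sqrt(0.89 * 0.11) = 16.14 * sqrt(0.0979) = 5.050041
CI = T_est +/- z * SE_est, so width = 2 * z * SE_est = 2 * 1.645 * 5.050041
Width = 16.6146

16.6146


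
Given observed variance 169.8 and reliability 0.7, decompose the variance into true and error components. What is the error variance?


var_true = rxx * var_obs = 0.7 * 169.8 = 118.86
var_error = var_obs - var_true
var_error = 169.8 - 118.86
var_error = 50.94

50.94


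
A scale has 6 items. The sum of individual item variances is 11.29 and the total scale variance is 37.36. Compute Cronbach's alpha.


alpha = (k/(k-1)) * (1 - sum(si^2)/s_total^2)
= (6/5) * (1 - 11.29/37.36)
alpha = 0.8374

0.8374


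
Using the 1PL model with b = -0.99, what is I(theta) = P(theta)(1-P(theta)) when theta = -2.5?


P = 1/(1+exp(-(-2.5--0.99))) = 0.1809
I = P*(1-P) = 0.1809 * 0.8191
I = 0.1482

0.1482
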